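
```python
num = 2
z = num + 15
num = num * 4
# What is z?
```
Trace:
  num=2
  num=2, z=17
  num=8, z=17

Final answer: 17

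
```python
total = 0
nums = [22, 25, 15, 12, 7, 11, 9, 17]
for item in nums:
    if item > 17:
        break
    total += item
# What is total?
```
Trace:
  total=0
  total=0, item=22

Final answer: 0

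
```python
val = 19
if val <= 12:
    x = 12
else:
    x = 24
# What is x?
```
Trace:
  val=19
  val=19, x=24

Final answer: 24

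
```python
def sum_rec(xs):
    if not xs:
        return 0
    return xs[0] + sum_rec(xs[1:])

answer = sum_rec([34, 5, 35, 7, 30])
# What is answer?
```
Call trace:
sum_rec(xs=[34, 5, 35, 7, 30])
  sum_rec(xs=[5, 35, 7, 30])
    sum_rec(xs=[35, 7, 30])
      sum_rec(xs=[7, 30])
        sum_rec(xs=[30])
          sum_rec(xs=[])
          -> return 0
        -> return 30
      -> return 37
    -> return 72
  -> return 77
-> return 111

Final answer: 111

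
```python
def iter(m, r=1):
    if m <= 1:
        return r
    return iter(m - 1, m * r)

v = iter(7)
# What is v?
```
Call trace:
iter(m=7, r=1)
  iter(m=6, r=7)
    iter(m=5, r=42)
      iter(m=4, r=210)
        iter(m=3, r=840)
          iter(m=2, r=2520)
            iter(m=1, r=5040)
            -> return 5040
          -> return 5040
        -> return 5040
      -> return 5040
    -> return 5040
  -> return 5040
-> return 5040

Final answer: 5040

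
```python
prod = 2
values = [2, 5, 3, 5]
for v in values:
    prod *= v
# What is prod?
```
Trace:
  prod=2
  prod=4, v=2
  prod=20, v=5
  prod=60, v=3
  prod=300, v=5

Final answer: 300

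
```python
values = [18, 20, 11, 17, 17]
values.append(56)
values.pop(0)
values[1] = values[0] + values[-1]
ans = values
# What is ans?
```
Trace:
  values=[18, 20, 11, 17, 17]
  values=[18, 20, 11, 17, 17, 56]
  values=[20, 11, 17, 17, 56]
  values=[20, 76, 17, 17, 56]
  values=[20, 76, 17, 17, 56], ans=[20, 76, 17, 17, 56]

Final answer: [20, 76, 17, 17, 56]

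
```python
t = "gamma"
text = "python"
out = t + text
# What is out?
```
Trace:
  t='gamma'
  t='gamma', text='python'
  t='gamma', text='python', out='gammapython'

Final answer: 'gammapython'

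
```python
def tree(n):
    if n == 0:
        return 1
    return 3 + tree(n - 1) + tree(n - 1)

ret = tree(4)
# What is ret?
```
Call trace (a repeated sub-call is expanded the first time; later identical calls just restate its return value):
tree(n=4)
  tree(n=3)
    tree(n=2)
      tree(n=1)
        tree(n=0)
        -> return 1
        tree(n=0)
        -> return 1
      -> return 5
      tree(n=1) -> return 5  (same call as traced above)
    -> return 13
    tree(n=2) -> return 13  (same call as traced above)
  -> return 29
  tree(n=3) -> return 29  (same call as traced above)
-> return 61

Final answer: 61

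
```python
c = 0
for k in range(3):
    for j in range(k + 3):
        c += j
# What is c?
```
Trace:
  c=0
  c=0, k=0, j=0
  c=1, k=0, j=1
  c=3, k=0, j=2
  c=3, k=1, j=0
  c=4, k=1, j=1
  c=6, k=1, j=2
  c=9, k=1, j=3
  c=9, k=2, j=0
  c=10, k=2, j=1
  c=12, k=2, j=2
  c=15, k=2, j=3
  c=19, k=2, j=4

Final answer: 19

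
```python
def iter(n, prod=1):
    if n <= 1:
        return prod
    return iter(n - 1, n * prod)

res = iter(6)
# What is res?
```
Call trace:
iter(n=6, prod=1)
  iter(n=5, prod=6)
    iter(n=4, prod=30)
      iter(n=3, prod=120)
        iter(n=2, prod=360)
          iter(n=1, prod=720)
          -> return 720
        -> return 720
      -> return 720
    -> return 720
  -> return 720
-> return 720

Final answer: 720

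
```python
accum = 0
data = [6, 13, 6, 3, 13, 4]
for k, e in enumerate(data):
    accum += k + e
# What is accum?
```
Trace:
  accum=0
  accum=6, k=0, e=6
  accum=20, k=1, e=13
  accum=28, k=2, e=6
  accum=34, k=3, e=3
  accum=51, k=4, e=13
  accum=60, k=5, e=4

Final answer: 60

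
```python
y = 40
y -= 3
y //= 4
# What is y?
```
Trace:
  y=40
  y=37
  y=9

Final answer: 9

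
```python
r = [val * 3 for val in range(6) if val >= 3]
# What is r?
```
Trace:
  val=0
  val=1
  val=2
  val=3
  val=4
  val=5
  r=[9, 12, 15]

Final answer: [9, 12, 15]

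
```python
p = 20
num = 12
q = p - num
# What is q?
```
Trace:
  p=20
  p=20, num=12
  p=20, num=12, q=8

Final answer: 8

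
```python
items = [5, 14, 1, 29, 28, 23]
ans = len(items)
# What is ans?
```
Trace:
  items=[5, 14, 1, 29, 28, 23]
  items=[5, 14, 1, 29, 28, 23], ans=6

Final answer: 6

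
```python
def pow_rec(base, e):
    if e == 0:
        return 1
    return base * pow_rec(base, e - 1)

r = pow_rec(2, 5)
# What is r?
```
Call trace:
pow_rec(base=2, e=5)
  pow_rec(base=2, e=4)
    pow_rec(base=2, e=3)
      pow_rec(base=2, e=2)
        pow_rec(base=2, e=1)
          pow_rec(base=2, e=0)
          -> return 1
        -> return 2
      -> return 4
    -> return 8
  -> return 16
-> return 32

Final answer: 32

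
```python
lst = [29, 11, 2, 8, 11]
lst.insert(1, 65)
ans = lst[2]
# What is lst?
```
Trace:
  lst=[29, 11, 2, 8, 11]
  lst=[29, 65, 11, 2, 8, 11]
  lst=[29, 65, 11, 2, 8, 11], ans=11

Final answer: [29, 65, 11, 2, 8, 11]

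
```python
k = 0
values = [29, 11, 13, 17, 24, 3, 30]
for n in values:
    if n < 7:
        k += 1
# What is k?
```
Trace:
  k=0
  k=0, n=29
  k=0, n=11
  k=0, n=13
  k=0, n=17
  k=0, n=24
  k=1, n=3
  k=1, n=30

Final answer: 1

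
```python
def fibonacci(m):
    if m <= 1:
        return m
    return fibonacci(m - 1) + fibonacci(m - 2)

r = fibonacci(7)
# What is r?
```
Call trace (a repeated sub-call is expanded the first time; later identical calls just restate its return value):
fibonacci(m=7)
  fibonacci(m=6)
    fibonacci(m=5)
      fibonacci(m=4)
        fibonacci(m=3)
          fibonacci(m=2)
            fibonacci(m=1)
            -> return 1
            fibonacci(m=0)
            -> return 0
          -> return 1
          fibonacci(m=1)
          -> return 1
        -> return 2
        fibonacci(m=2) -> return 1  (same call as traced above)
      -> return 3
      fibonacci(m=3) -> return 2  (same call as traced above)
    -> return 5
    fibonacci(m=4) -> return 3  (same call as traced above)
  -> return 8
  fibonacci(m=5) -> return 5  (same call as traced above)
-> return 13

Final answer: 13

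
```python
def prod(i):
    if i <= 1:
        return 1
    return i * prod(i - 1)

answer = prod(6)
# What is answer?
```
Call trace:
prod(i=6)
  prod(i=5)
    prod(i=4)
      prod(i=3)
        prod(i=2)
          prod(i=1)
          -> return 1
        -> return 2
      -> return 6
    -> return 24
  -> return 120
-> return 720

Final answer: 720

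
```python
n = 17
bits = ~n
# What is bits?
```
Trace:
  n=17
  n=17, bits=-18

Final answer: -18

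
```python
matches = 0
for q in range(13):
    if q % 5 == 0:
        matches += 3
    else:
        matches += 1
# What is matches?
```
Trace:
  matches=0
  matches=3, q=0
  matches=4, q=1
  matches=5, q=2
  matches=6, q=3
  matches=7, q=4
  matches=10, q=5
  matches=11, q=6
  matches=12, q=7
  matches=13, q=8
  matches=14, q=9
  matches=17, q=10
  matches=18, q=11
  matches=19, q=12

Final answer: 19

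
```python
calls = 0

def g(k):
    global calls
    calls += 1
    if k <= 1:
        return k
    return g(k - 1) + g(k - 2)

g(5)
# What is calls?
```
Call trace (a repeated sub-call is expanded the first time; later identical calls just restate its return value):
g(k=5)
  g(k=4)
    g(k=3)
      g(k=2)
        g(k=1)
        -> return 1
        g(k=0)
        -> return 0
      -> return 1
      g(k=1)
      -> return 1
    -> return 2
    g(k=2) -> return 1  (same call as traced above)
  -> return 3
  g(k=3) -> return 2  (same call as traced above)
-> return 5

calls is incremented once per call, so count the calls in each subtree. Let C(k) = number of calls made by g(k).
C(0) = C(1) = 1 (base case, no recursion); C(k) = 1 + C(k - 1) + C(k - 2) otherwise.
C(2) = 1 + C(1) + C(0) = 1 + 1 + 1 = 3
C(3) = 1 + C(2) + C(1) = 1 + 3 + 1 = 5
C(4) = 1 + C(3) + C(2) = 1 + 5 + 3 = 9
C(5) = 1 + C(4) + C(3) = 1 + 9 + 5 = 15
calls = C(5) = 15

Final answer: 15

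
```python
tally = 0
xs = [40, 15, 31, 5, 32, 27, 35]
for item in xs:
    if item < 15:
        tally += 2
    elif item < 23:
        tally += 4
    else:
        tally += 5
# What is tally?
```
Trace:
  tally=0
  tally=5, item=40
  tally=9, item=15
  tally=14, item=31
  tally=16, item=5
  tally=21, item=32
  tally=26, item=27
  tally=31, item=35

Final answer: 31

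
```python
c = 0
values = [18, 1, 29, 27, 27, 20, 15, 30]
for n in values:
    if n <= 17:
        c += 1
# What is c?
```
Trace:
  c=0
  c=0, n=18
  c=1, n=1
  c=1, n=29
  c=1, n=27
  c=1, n=27
  c=1, n=20
  c=2, n=15
  c=2, n=30

Final answer: 2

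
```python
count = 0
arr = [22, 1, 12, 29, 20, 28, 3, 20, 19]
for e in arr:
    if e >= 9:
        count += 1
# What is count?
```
Trace:
  count=0
  count=1, e=22
  count=1, e=1
  count=2, e=12
  count=3, e=29
  count=4, e=20
  count=5, e=28
  count=5, e=3
  count=6, e=20
  count=7, e=19

Final answer: 7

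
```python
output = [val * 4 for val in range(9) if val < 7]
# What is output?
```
Trace:
  val=0
  val=1
  val=2
  val=3
  val=4
  val=5
  val=6
  val=7
  val=8
  output=[0, 4, 8, 12, 16, 20, 24]

Final answer: [0, 4, 8, 12, 16, 20, 24]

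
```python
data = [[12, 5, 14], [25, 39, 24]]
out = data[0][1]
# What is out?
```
Trace:
  data=[[12, 5, 14], [25, 39, 24]]
  data=[[12, 5, 14], [25, 39, 24]], out=5

Final answer: 5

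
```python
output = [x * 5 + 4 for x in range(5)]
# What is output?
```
Trace:
  x=0
  x=1
  x=2
  x=3
  x=4
  output=[4, 9, 14, 19, 24]

Final answer: [4, 9, 14, 19, 24]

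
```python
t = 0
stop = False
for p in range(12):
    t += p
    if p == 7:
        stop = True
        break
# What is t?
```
Trace:
  t=0
  t=0, stop=False
  t=0, stop=False, p=0
  t=1, stop=False, p=1
  t=3, stop=False, p=2
  t=6, stop=False, p=3
  t=10, stop=False, p=4
  t=15, stop=False, p=5
  t=21, stop=False, p=6
  t=28, stop=True, p=7

Final answer: 28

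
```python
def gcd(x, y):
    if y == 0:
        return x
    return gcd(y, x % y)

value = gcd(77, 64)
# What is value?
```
Call trace:
gcd(x=77, y=64)
  gcd(x=64, y=13)
    gcd(x=13, y=12)
      gcd(x=12, y=1)
        gcd(x=1, y=0)
        -> return 1
      -> return 1
    -> return 1
  -> return 1
-> return 1

Final answer: 1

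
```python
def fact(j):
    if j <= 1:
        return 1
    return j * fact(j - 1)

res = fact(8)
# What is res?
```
Call trace:
fact(j=8)
  fact(j=7)
    fact(j=6)
      fact(j=5)
        fact(j=4)
          fact(j=3)
            fact(j=2)
              fact(j=1)
              -> return 1
            -> return 2
          -> return 6
        -> return 24
      -> return 120
    -> return 720
  -> return 5040
-> return 40320

Final answer: 40320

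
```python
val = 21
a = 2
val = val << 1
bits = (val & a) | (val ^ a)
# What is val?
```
Trace:
  val=21
  val=21, a=2
  val=42, a=2
  val=42, a=2, bits=42

Final answer: 42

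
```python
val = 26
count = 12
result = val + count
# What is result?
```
Trace:
  val=26
  val=26, count=12
  val=26, count=12, result=38

Final answer: 38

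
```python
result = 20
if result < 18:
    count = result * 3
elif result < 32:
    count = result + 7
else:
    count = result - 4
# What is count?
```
Trace:
  result=20
  result=20, count=27

Final answer: 27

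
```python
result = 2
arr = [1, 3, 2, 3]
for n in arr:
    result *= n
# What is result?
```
Trace:
  result=2
  result=2, n=1
  result=6, n=3
  result=12, n=2
  result=36, n=3

Final answer: 36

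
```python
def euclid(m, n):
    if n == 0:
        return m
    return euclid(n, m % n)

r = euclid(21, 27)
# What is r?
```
Call trace:
euclid(m=21, n=27)
  euclid(m=27, n=21)
    euclid(m=21, n=6)
      euclid(m=6, n=3)
        euclid(m=3, n=0)
        -> return 3
      -> return 3
    -> return 3
  -> return 3
-> return 3

Final answer: 3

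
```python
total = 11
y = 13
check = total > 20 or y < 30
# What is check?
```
Trace:
  total=11
  total=11, y=13
  total=11, y=13, check=True

Final answer: True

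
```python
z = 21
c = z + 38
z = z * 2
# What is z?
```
Trace:
  z=21
  z=21, c=59
  z=42, c=59

Final answer: 42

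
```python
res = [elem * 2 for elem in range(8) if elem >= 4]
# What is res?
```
Trace:
  elem=0
  elem=1
  elem=2
  elem=3
  elem=4
  elem=5
  elem=6
  elem=7
  res=[8, 10, 12, 14]

Final answer: [8, 10, 12, 14]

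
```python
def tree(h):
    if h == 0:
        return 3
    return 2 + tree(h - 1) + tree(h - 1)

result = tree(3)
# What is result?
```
Call trace (a repeated sub-call is expanded the first time; later identical calls just restate its return value):
tree(h=3)
  tree(h=2)
    tree(h=1)
      tree(h=0)
      -> return 3
      tree(h=0)
      -> return 3
    -> return 8
    tree(h=1) -> return 8  (same call as traced above)
  -> return 18
  tree(h=2) -> return 18  (same call as traced above)
-> return 38

Final answer: 38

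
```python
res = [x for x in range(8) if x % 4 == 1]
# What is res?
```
Trace:
  x=0
  x=1
  x=2
  x=3
  x=4
  x=5
  x=6
  x=7
  res=[1, 5]

Final answer: [1, 5]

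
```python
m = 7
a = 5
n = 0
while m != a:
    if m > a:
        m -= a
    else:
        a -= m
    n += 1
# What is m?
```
Trace:
  m=7
  m=7, a=5
  m=7, a=5, n=0
  m=2, a=5, n=1
  m=2, a=3, n=2
  m=2, a=1, n=3
  m=1, a=1, n=4

Final answer: 1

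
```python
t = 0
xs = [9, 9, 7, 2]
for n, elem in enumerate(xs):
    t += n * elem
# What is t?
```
Trace:
  t=0
  t=0, n=0, elem=9
  t=9, n=1, elem=9
  t=23, n=2, elem=7
  t=29, n=3, elem=2

Final answer: 29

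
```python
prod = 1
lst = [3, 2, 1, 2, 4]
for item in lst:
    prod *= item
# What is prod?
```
Trace:
  prod=1
  prod=3, item=3
  prod=6, item=2
  prod=6, item=1
  prod=12, item=2
  prod=48, item=4

Final answer: 48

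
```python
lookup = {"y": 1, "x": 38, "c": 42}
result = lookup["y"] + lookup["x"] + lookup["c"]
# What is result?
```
Trace:
  lookup={'y': 1, 'x': 38, 'c': 42}
  lookup={'y': 1, 'x': 38, 'c': 42}, result=81

Final answer: 81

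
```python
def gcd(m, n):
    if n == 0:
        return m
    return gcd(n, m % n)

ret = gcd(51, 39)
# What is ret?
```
Call trace:
gcd(m=51, n=39)
  gcd(m=39, n=12)
    gcd(m=12, n=3)
      gcd(m=3, n=0)
      -> return 3
    -> return 3
  -> return 3
-> return 3

Final answer: 3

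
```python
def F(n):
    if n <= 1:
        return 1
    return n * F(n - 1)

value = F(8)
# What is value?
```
Call trace:
F(n=8)
  F(n=7)
    F(n=6)
      F(n=5)
        F(n=4)
          F(n=3)
            F(n=2)
              F(n=1)
              -> return 1
            -> return 2
          -> return 6
        -> return 24
      -> return 120
    -> return 720
  -> return 5040
-> return 40320

Final answer: 40320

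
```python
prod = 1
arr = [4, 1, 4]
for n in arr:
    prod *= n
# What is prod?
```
Trace:
  prod=1
  prod=4, n=4
  prod=4, n=1
  prod=16, n=4

Final answer: 16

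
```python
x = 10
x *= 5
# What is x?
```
Trace:
  x=10
  x=50

Final answer: 50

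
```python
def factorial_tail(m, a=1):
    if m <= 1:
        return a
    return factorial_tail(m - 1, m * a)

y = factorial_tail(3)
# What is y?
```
Call trace:
factorial_tail(m=3, a=1)
  factorial_tail(m=2, a=3)
    factorial_tail(m=1, a=6)
    -> return 6
  -> return 6
-> return 6

Final answer: 6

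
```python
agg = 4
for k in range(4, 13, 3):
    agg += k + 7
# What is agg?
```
Trace:
  agg=4
  agg=15, k=4
  agg=29, k=7
  agg=46, k=10

Final answer: 46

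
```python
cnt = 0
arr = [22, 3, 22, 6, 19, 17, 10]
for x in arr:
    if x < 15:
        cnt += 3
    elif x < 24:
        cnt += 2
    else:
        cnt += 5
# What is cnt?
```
Trace:
  cnt=0
  cnt=2, x=22
  cnt=5, x=3
  cnt=7, x=22
  cnt=10, x=6
  cnt=12, x=19
  cnt=14, x=17
  cnt=17, x=10

Final answer: 17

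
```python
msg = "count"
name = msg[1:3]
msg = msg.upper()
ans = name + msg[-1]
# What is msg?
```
Trace:
  msg='count'
  msg='count', name='ou'
  msg='COUNT', name='ou'
  msg='COUNT', name='ou', ans='ouT'

Final answer: 'COUNT'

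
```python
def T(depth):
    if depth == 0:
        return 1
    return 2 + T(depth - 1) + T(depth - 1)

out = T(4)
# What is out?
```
Call trace (a repeated sub-call is expanded the first time; later identical calls just restate its return value):
T(depth=4)
  T(depth=3)
    T(depth=2)
      T(depth=1)
        T(depth=0)
        -> return 1
        T(depth=0)
        -> return 1
      -> return 4
      T(depth=1) -> return 4  (same call as traced above)
    -> return 10
    T(depth=2) -> return 10  (same call as traced above)
  -> return 22
  T(depth=3) -> return 22  (same call as traced above)
-> return 46

Final answer: 46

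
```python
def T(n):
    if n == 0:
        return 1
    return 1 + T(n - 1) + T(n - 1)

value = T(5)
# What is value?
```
Call trace (a repeated sub-call is expanded the first time; later identical calls just restate its return value):
T(n=5)
  T(n=4)
    T(n=3)
      T(n=2)
        T(n=1)
          T(n=0)
          -> return 1
          T(n=0)
          -> return 1
        -> return 3
        T(n=1) -> return 3  (same call as traced above)
      -> return 7
      T(n=2) -> return 7  (same call as traced above)
    -> return 15
    T(n=3) -> return 15  (same call as traced above)
  -> return 31
  T(n=4) -> return 31  (same call as traced above)
-> return 63

Final answer: 63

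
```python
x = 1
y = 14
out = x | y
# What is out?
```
Trace:
  x=1
  x=1, y=14
  x=1, y=14, out=15

Final answer: 15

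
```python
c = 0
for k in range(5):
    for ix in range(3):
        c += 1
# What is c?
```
Trace:
  c=0
  c=1, k=0, ix=0
  c=2, k=0, ix=1
  c=3, k=0, ix=2
  c=4, k=1, ix=0
  c=5, k=1, ix=1
  c=6, k=1, ix=2
  c=7, k=2, ix=0
  c=8, k=2, ix=1
  c=9, k=2, ix=2
  c=10, k=3, ix=0
  c=11, k=3, ix=1
  c=12, k=3, ix=2
  c=13, k=4, ix=0
  c=14, k=4, ix=1
  c=15, k=4, ix=2

Final answer: 15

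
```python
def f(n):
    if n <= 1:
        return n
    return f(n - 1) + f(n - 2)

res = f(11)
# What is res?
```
Call trace (a repeated sub-call is expanded the first time; later identical calls just restate its return value):
f(n=11)
  f(n=10)
    f(n=9)
      f(n=8)
        f(n=7)
          f(n=6)
            f(n=5)
              f(n=4)
                f(n=3)
                  f(n=2)
                    f(n=1)
                    -> return 1
                    f(n=0)
                    -> return 0
                  -> return 1
                  f(n=1)
                  -> return 1
                -> return 2
                f(n=2) -> return 1  (same call as traced above)
              -> return 3
              f(n=3) -> return 2  (same call as traced above)
            -> return 5
            f(n=4) -> return 3  (same call as traced above)
          -> return 8
          f(n=5) -> return 5  (same call as traced above)
        -> return 13
        f(n=6) -> return 8  (same call as traced above)
      -> return 21
      f(n=7) -> return 13  (same call as traced above)
    -> return 34
    f(n=8) -> return 21  (same call as traced above)
  -> return 55
  f(n=9) -> return 34  (same call as traced above)
-> return 89

Final answer: 89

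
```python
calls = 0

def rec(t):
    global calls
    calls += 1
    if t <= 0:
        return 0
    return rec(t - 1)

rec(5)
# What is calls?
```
Call trace:
rec(t=5)
  rec(t=4)
    rec(t=3)
      rec(t=2)
        rec(t=1)
          rec(t=0)
          -> return 0
        -> return 0
      -> return 0
    -> return 0
  -> return 0
-> return 0

calls is incremented once per call. rec is entered once for each t = 5, 4, 3, 2, 1, 0 (the t <= 0 call returns without recursing), i.e. 5 + 1 calls.
calls = 6

Final answer: 6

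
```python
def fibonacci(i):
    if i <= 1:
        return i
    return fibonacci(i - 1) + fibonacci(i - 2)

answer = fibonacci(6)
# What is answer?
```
Call trace (a repeated sub-call is expanded the first time; later identical calls just restate its return value):
fibonacci(i=6)
  fibonacci(i=5)
    fibonacci(i=4)
      fibonacci(i=3)
        fibonacci(i=2)
          fibonacci(i=1)
          -> return 1
          fibonacci(i=0)
          -> return 0
        -> return 1
        fibonacci(i=1)
        -> return 1
      -> return 2
      fibonacci(i=2) -> return 1  (same call as traced above)
    -> return 3
    fibonacci(i=3) -> return 2  (same call as traced above)
  -> return 5
  fibonacci(i=4) -> return 3  (same call as traced above)
-> return 8

Final answer: 8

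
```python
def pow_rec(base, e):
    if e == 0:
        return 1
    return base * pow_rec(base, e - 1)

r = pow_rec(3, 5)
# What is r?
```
Call trace:
pow_rec(base=3, e=5)
  pow_rec(base=3, e=4)
    pow_rec(base=3, e=3)
      pow_rec(base=3, e=2)
        pow_rec(base=3, e=1)
          pow_rec(base=3, e=0)
          -> return 1
        -> return 3
      -> return 9
    -> return 27
  -> return 81
-> return 243

Final answer: 243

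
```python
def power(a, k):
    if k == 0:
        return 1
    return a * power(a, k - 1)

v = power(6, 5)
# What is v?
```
Call trace:
power(a=6, k=5)
  power(a=6, k=4)
    power(a=6, k=3)
      power(a=6, k=2)
        power(a=6, k=1)
          power(a=6, k=0)
          -> return 1
        -> return 6
      -> return 36
    -> return 216
  -> return 1296
-> return 7776

Final answer: 7776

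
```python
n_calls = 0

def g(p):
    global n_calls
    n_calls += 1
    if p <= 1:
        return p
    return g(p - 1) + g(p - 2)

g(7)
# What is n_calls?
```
Call trace (a repeated sub-call is expanded the first time; later identical calls just restate its return value):
g(p=7)
  g(p=6)
    g(p=5)
      g(p=4)
        g(p=3)
          g(p=2)
            g(p=1)
            -> return 1
            g(p=0)
            -> return 0
          -> return 1
          g(p=1)
          -> return 1
        -> return 2
        g(p=2) -> return 1  (same call as traced above)
      -> return 3
      g(p=3) -> return 2  (same call as traced above)
    -> return 5
    g(p=4) -> return 3  (same call as traced above)
  -> return 8
  g(p=5) -> return 5  (same call as traced above)
-> return 13

n_calls is incremented once per call, so count the calls in each subtree. Let C(p) = number of calls made by g(p).
C(0) = C(1) = 1 (base case, no recursion); C(p) = 1 + C(p - 1) + C(p - 2) otherwise.
C(2) = 1 + C(1) + C(0) = 1 + 1 + 1 = 3
C(3) = 1 + C(2) + C(1) = 1 + 3 + 1 = 5
C(4) = 1 + C(3) + C(2) = 1 + 5 + 3 = 9
C(5) = 1 + C(4) + C(3) = 1 + 9 + 5 = 15
C(6) = 1 + C(5) + C(4) = 1 + 15 + 9 = 25
C(7) = 1 + C(6) + C(5) = 1 + 25 + 15 = 41
n_calls = C(7) = 41

Final answer: 41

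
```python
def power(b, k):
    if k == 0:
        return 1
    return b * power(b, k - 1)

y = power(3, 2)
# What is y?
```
Call trace:
power(b=3, k=2)
  power(b=3, k=1)
    power(b=3, k=0)
    -> return 1
  -> return 3
-> return 9

Final answer: 9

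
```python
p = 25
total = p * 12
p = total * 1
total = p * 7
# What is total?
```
Trace:
  p=25
  p=25, total=300
  p=300, total=300
  p=300, total=2100

Final answer: 2100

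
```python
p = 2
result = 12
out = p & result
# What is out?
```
Trace:
  p=2
  p=2, result=12
  p=2, result=12, out=0

Final answer: 0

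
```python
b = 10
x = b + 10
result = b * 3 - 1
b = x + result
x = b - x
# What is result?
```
Trace:
  b=10
  b=10, x=20
  b=10, x=20, result=29
  b=49, x=20, result=29
  b=49, x=29, result=29

Final answer: 29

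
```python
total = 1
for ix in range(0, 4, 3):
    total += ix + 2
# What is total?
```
Trace:
  total=1
  total=3, ix=0
  total=8, ix=3

Final answer: 8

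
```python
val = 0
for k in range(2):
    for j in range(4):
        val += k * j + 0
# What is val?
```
Trace:
  val=0
  val=0, k=0, j=0
  val=0, k=0, j=1
  val=0, k=0, j=2
  val=0, k=0, j=3
  val=0, k=1, j=0
  val=1, k=1, j=1
  val=3, k=1, j=2
  val=6, k=1, j=3

Final answer: 6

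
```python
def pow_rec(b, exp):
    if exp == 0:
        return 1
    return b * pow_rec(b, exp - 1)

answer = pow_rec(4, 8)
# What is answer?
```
Call trace:
pow_rec(b=4, exp=8)
  pow_rec(b=4, exp=7)
    pow_rec(b=4, exp=6)
      pow_rec(b=4, exp=5)
        pow_rec(b=4, exp=4)
          pow_rec(b=4, exp=3)
            pow_rec(b=4, exp=2)
              pow_rec(b=4, exp=1)
                pow_rec(b=4, exp=0)
                -> return 1
              -> return 4
            -> return 16
          -> return 64
        -> return 256
      -> return 1024
    -> return 4096
  -> return 16384
-> return 65536

Final answer: 65536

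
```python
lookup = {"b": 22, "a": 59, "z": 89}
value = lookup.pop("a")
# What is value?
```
Trace:
  lookup={'b': 22, 'a': 59, 'z': 89}
  lookup={'b': 22, 'z': 89}, value=59

Final answer: 59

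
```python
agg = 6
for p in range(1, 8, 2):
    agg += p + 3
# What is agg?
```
Trace:
  agg=6
  agg=10, p=1
  agg=16, p=3
  agg=24, p=5
  agg=34, p=7

Final answer: 34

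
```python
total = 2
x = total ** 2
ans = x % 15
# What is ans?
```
Trace:
  total=2
  total=2, x=4
  total=2, x=4, ans=4

Final answer: 4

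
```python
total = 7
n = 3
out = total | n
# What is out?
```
Trace:
  total=7
  total=7, n=3
  total=7, n=3, out=7

Final answer: 7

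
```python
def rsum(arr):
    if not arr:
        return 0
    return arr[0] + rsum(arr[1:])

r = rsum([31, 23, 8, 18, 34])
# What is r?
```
Call trace:
rsum(arr=[31, 23, 8, 18, 34])
  rsum(arr=[23, 8, 18, 34])
    rsum(arr=[8, 18, 34])
      rsum(arr=[18, 34])
        rsum(arr=[34])
          rsum(arr=[])
          -> return 0
        -> return 34
      -> return 52
    -> return 60
  -> return 83
-> return 114

Final answer: 114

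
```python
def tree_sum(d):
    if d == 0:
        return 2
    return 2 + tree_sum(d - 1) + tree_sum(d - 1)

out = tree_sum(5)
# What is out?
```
Call trace (a repeated sub-call is expanded the first time; later identical calls just restate its return value):
tree_sum(d=5)
  tree_sum(d=4)
    tree_sum(d=3)
      tree_sum(d=2)
        tree_sum(d=1)
          tree_sum(d=0)
          -> return 2
          tree_sum(d=0)
          -> return 2
        -> return 6
        tree_sum(d=1) -> return 6  (same call as traced above)
      -> return 14
      tree_sum(d=2) -> return 14  (same call as traced above)
    -> return 30
    tree_sum(d=3) -> return 30  (same call as traced above)
  -> return 62
  tree_sum(d=4) -> return 62  (same call as traced above)
-> return 126

Final answer: 126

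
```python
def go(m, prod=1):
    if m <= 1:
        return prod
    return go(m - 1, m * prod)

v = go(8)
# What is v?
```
Call trace:
go(m=8, prod=1)
  go(m=7, prod=8)
    go(m=6, prod=56)
      go(m=5, prod=336)
        go(m=4, prod=1680)
          go(m=3, prod=6720)
            go(m=2, prod=20160)
              go(m=1, prod=40320)
              -> return 40320
            -> return 40320
          -> return 40320
        -> return 40320
      -> return 40320
    -> return 40320
  -> return 40320
-> return 40320

Final answer: 40320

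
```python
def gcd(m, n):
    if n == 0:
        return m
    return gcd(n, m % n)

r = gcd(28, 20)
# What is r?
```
Call trace:
gcd(m=28, n=20)
  gcd(m=20, n=8)
    gcd(m=8, n=4)
      gcd(m=4, n=0)
      -> return 4
    -> return 4
  -> return 4
-> return 4

Final answer: 4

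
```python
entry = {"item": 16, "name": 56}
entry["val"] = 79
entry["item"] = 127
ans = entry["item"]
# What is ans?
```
Trace:
  entry={'item': 16, 'name': 56}
  entry={'item': 16, 'name': 56, 'val': 79}
  entry={'item': 127, 'name': 56, 'val': 79}
  entry={'item': 127, 'name': 56, 'val': 79}, ans=127

Final answer: 127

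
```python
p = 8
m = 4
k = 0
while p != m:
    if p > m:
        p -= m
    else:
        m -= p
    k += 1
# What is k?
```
Trace:
  p=8
  p=8, m=4
  p=8, m=4, k=0
  p=4, m=4, k=1

Final answer: 1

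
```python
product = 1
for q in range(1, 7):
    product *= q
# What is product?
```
Trace:
  product=1
  product=1, q=1
  product=2, q=2
  product=6, q=3
  product=24, q=4
  product=120, q=5
  product=720, q=6

Final answer: 720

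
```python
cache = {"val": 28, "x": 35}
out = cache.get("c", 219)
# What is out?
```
Trace:
  cache={'val': 28, 'x': 35}
  cache={'val': 28, 'x': 35}, out=219

Final answer: 219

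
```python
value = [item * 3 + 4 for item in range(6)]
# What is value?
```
Trace:
  item=0
  item=1
  item=2
  item=3
  item=4
  item=5
  value=[4, 7, 10, 13, 16, 19]

Final answer: [4, 7, 10, 13, 16, 19]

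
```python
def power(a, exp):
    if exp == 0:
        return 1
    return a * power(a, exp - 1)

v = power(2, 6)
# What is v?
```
Call trace:
power(a=2, exp=6)
  power(a=2, exp=5)
    power(a=2, exp=4)
      power(a=2, exp=3)
        power(a=2, exp=2)
          power(a=2, exp=1)
            power(a=2, exp=0)
            -> return 1
          -> return 2
        -> return 4
      -> return 8
    -> return 16
  -> return 32
-> return 64

Final answer: 64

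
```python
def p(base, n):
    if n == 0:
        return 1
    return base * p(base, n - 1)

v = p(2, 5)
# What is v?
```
Call trace:
p(base=2, n=5)
  p(base=2, n=4)
    p(base=2, n=3)
      p(base=2, n=2)
        p(base=2, n=1)
          p(base=2, n=0)
          -> return 1
        -> return 2
      -> return 4
    -> return 8
  -> return 16
-> return 32

Final answer: 32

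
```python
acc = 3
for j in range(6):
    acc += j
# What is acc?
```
Trace:
  acc=3
  acc=3, j=0
  acc=4, j=1
  acc=6, j=2
  acc=9, j=3
  acc=13, j=4
  acc=18, j=5

Final answer: 18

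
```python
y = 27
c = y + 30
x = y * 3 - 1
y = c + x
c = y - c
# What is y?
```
Trace:
  y=27
  y=27, c=57
  y=27, c=57, x=80
  y=137, c=57, x=80
  y=137, c=80, x=80

Final answer: 137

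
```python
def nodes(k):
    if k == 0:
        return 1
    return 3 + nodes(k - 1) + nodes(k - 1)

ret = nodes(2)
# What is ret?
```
Call trace (a repeated sub-call is expanded the first time; later identical calls just restate its return value):
nodes(k=2)
  nodes(k=1)
    nodes(k=0)
    -> return 1
    nodes(k=0)
    -> return 1
  -> return 5
  nodes(k=1) -> return 5  (same call as traced above)
-> return 13

Final answer: 13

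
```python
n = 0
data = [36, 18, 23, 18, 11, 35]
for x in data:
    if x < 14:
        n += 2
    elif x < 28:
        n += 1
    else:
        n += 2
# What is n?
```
Trace:
  n=0
  n=2, x=36
  n=3, x=18
  n=4, x=23
  n=5, x=18
  n=7, x=11
  n=9, x=35

Final answer: 9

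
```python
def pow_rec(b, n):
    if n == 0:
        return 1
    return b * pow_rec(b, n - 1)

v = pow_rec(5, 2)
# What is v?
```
Call trace:
pow_rec(b=5, n=2)
  pow_rec(b=5, n=1)
    pow_rec(b=5, n=0)
    -> return 1
  -> return 5
-> return 25

Final answer: 25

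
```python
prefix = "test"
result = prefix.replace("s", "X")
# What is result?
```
Trace:
  prefix='test'
  prefix='test', result='teXt'

Final answer: 'teXt'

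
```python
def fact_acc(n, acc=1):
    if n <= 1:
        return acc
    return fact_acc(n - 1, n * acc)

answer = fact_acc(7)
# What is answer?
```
Call trace:
fact_acc(n=7, acc=1)
  fact_acc(n=6, acc=7)
    fact_acc(n=5, acc=42)
      fact_acc(n=4, acc=210)
        fact_acc(n=3, acc=840)
          fact_acc(n=2, acc=2520)
            fact_acc(n=1, acc=5040)
            -> return 5040
          -> return 5040
        -> return 5040
      -> return 5040
    -> return 5040
  -> return 5040
-> return 5040

Final answer: 5040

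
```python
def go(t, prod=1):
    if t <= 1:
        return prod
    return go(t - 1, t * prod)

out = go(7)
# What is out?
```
Call trace:
go(t=7, prod=1)
  go(t=6, prod=7)
    go(t=5, prod=42)
      go(t=4, prod=210)
        go(t=3, prod=840)
          go(t=2, prod=2520)
            go(t=1, prod=5040)
            -> return 5040
          -> return 5040
        -> return 5040
      -> return 5040
    -> return 5040
  -> return 5040
-> return 5040

Final answer: 5040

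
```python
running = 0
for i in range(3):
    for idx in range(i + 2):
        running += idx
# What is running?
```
Trace:
  running=0
  running=0, i=0, idx=0
  running=1, i=0, idx=1
  running=1, i=1, idx=0
  running=2, i=1, idx=1
  running=4, i=1, idx=2
  running=4, i=2, idx=0
  running=5, i=2, idx=1
  running=7, i=2, idx=2
  running=10, i=2, idx=3

Final answer: 10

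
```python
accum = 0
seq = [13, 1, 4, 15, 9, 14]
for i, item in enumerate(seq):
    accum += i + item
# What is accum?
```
Trace:
  accum=0
  accum=13, i=0, item=13
  accum=15, i=1, item=1
  accum=21, i=2, item=4
  accum=39, i=3, item=15
  accum=52, i=4, item=9
  accum=71, i=5, item=14

Final answer: 71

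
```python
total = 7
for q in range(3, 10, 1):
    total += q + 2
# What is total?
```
Trace:
  total=7
  total=12, q=3
  total=18, q=4
  total=25, q=5
  total=33, q=6
  total=42, q=7
  total=52, q=8
  total=63, q=9

Final answer: 63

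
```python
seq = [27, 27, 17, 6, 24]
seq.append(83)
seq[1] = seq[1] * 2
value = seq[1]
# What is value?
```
Trace:
  seq=[27, 27, 17, 6, 24]
  seq=[27, 27, 17, 6, 24, 83]
  seq=[27, 54, 17, 6, 24, 83]
  seq=[27, 54, 17, 6, 24, 83], value=54

Final answer: 54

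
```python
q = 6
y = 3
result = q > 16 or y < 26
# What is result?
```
Trace:
  q=6
  q=6, y=3
  q=6, y=3, result=True

Final answer: True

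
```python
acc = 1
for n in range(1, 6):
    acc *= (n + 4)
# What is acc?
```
Trace:
  acc=1
  acc=5, n=1
  acc=30, n=2
  acc=210, n=3
  acc=1680, n=4
  acc=15120, n=5

Final answer: 15120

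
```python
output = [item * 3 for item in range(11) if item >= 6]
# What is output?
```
Trace:
  item=0
  item=1
  item=2
  item=3
  item=4
  item=5
  item=6
  item=7
  item=8
  item=9
  item=10
  output=[18, 21, 24, 27, 30]

Final answer: [18, 21, 24, 27, 30]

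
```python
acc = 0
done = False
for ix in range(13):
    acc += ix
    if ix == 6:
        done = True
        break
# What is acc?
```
Trace:
  acc=0
  acc=0, done=False
  acc=0, done=False, ix=0
  acc=1, done=False, ix=1
  acc=3, done=False, ix=2
  acc=6, done=False, ix=3
  acc=10, done=False, ix=4
  acc=15, done=False, ix=5
  acc=21, done=True, ix=6

Final answer: 21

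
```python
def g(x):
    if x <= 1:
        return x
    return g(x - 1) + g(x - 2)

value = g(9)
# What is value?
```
Call trace (a repeated sub-call is expanded the first time; later identical calls just restate its return value):
g(x=9)
  g(x=8)
    g(x=7)
      g(x=6)
        g(x=5)
          g(x=4)
            g(x=3)
              g(x=2)
                g(x=1)
                -> return 1
                g(x=0)
                -> return 0
              -> return 1
              g(x=1)
              -> return 1
            -> return 2
            g(x=2) -> return 1  (same call as traced above)
          -> return 3
          g(x=3) -> return 2  (same call as traced above)
        -> return 5
        g(x=4) -> return 3  (same call as traced above)
      -> return 8
      g(x=5) -> return 5  (same call as traced above)
    -> return 13
    g(x=6) -> return 8  (same call as traced above)
  -> return 21
  g(x=7) -> return 13  (same call as traced above)
-> return 34

Final answer: 34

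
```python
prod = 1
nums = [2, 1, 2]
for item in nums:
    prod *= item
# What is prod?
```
Trace:
  prod=1
  prod=2, item=2
  prod=2, item=1
  prod=4, item=2

Final answer: 4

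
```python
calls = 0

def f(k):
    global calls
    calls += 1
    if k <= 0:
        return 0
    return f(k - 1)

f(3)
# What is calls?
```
Call trace:
f(k=3)
  f(k=2)
    f(k=1)
      f(k=0)
      -> return 0
    -> return 0
  -> return 0
-> return 0

calls is incremented once per call. f is entered once for each k = 3, 2, 1, 0 (the k <= 0 call returns without recursing), i.e. 3 + 1 calls.
calls = 4

Final answer: 4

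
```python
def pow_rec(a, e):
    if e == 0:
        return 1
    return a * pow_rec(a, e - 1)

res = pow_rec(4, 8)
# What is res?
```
Call trace:
pow_rec(a=4, e=8)
  pow_rec(a=4, e=7)
    pow_rec(a=4, e=6)
      pow_rec(a=4, e=5)
        pow_rec(a=4, e=4)
          pow_rec(a=4, e=3)
            pow_rec(a=4, e=2)
              pow_rec(a=4, e=1)
                pow_rec(a=4, e=0)
                -> return 1
              -> return 4
            -> return 16
          -> return 64
        -> return 256
      -> return 1024
    -> return 4096
  -> return 16384
-> return 65536

Final answer: 65536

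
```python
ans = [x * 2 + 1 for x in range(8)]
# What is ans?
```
Trace:
  x=0
  x=1
  x=2
  x=3
  x=4
  x=5
  x=6
  x=7
  ans=[1, 3, 5, 7, 9, 11, 13, 15]

Final answer: [1, 3, 5, 7, 9, 11, 13, 15]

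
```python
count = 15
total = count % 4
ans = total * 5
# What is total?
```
Trace:
  count=15
  count=15, total=3
  count=15, total=3, ans=15

Final answer: 3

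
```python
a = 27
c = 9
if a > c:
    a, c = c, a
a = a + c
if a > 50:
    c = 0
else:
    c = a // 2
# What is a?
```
Trace:
  a=27
  a=27, c=9
  a=9, c=27
  a=36, c=27
  a=36, c=18

Final answer: 36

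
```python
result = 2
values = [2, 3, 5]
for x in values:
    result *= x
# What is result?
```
Trace:
  result=2
  result=4, x=2
  result=12, x=3
  result=60, x=5

Final answer: 60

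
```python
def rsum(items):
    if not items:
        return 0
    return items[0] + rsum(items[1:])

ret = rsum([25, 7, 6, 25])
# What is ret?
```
Call trace:
rsum(items=[25, 7, 6, 25])
  rsum(items=[7, 6, 25])
    rsum(items=[6, 25])
      rsum(items=[25])
        rsum(items=[])
        -> return 0
      -> return 25
    -> return 31
  -> return 38
-> return 63

Final answer: 63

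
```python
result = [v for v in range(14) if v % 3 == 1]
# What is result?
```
Trace:
  v=0
  v=1
  v=2
  v=3
  v=4
  v=5
  v=6
  v=7
  v=8
  v=9
  v=10
  v=11
  v=12
  v=13
  result=[1, 4, 7, 10, 13]

Final answer: [1, 4, 7, 10, 13]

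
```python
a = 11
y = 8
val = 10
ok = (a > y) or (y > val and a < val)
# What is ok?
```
Trace:
  a=11
  a=11, y=8
  a=11, y=8, val=10
  a=11, y=8, val=10, ok=True

Final answer: True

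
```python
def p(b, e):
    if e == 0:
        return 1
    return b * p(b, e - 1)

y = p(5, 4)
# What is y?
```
Call trace:
p(b=5, e=4)
  p(b=5, e=3)
    p(b=5, e=2)
      p(b=5, e=1)
        p(b=5, e=0)
        -> return 1
      -> return 5
    -> return 25
  -> return 125
-> return 625

Final answer: 625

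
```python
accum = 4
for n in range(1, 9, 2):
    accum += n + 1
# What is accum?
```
Trace:
  accum=4
  accum=6, n=1
  accum=10, n=3
  accum=16, n=5
  accum=24, n=7

Final answer: 24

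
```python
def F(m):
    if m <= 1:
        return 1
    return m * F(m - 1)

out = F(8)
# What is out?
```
Call trace:
F(m=8)
  F(m=7)
    F(m=6)
      F(m=5)
        F(m=4)
          F(m=3)
            F(m=2)
              F(m=1)
              -> return 1
            -> return 2
          -> return 6
        -> return 24
      -> return 120
    -> return 720
  -> return 5040
-> return 40320

Final answer: 40320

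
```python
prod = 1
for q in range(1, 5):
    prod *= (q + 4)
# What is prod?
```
Trace:
  prod=1
  prod=5, q=1
  prod=30, q=2
  prod=210, q=3
  prod=1680, q=4

Final answer: 1680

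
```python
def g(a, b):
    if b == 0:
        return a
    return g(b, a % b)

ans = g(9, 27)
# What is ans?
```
Call trace:
g(a=9, b=27)
  g(a=27, b=9)
    g(a=9, b=0)
    -> return 9
  -> return 9
-> return 9

Final answer: 9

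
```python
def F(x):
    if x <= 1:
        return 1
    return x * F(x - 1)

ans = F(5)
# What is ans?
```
Call trace:
F(x=5)
  F(x=4)
    F(x=3)
      F(x=2)
        F(x=1)
        -> return 1
      -> return 2
    -> return 6
  -> return 24
-> return 120

Final answer: 120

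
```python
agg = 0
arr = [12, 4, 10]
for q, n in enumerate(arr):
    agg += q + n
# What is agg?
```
Trace:
  agg=0
  agg=12, q=0, n=12
  agg=17, q=1, n=4
  agg=29, q=2, n=10

Final answer: 29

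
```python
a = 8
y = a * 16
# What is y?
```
Trace:
  a=8
  a=8, y=128

Final answer: 128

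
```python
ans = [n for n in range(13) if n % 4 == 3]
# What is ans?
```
Trace:
  n=0
  n=1
  n=2
  n=3
  n=4
  n=5
  n=6
  n=7
  n=8
  n=9
  n=10
  n=11
  n=12
  ans=[3, 7, 11]

Final answer: [3, 7, 11]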